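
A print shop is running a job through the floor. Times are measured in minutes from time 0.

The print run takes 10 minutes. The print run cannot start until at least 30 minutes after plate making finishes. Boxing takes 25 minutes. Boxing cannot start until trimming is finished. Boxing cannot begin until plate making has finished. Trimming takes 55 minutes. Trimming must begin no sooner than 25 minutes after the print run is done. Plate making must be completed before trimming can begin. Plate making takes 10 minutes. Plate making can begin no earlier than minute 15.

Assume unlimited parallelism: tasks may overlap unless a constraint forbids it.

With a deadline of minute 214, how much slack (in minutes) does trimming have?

Plate making cannot begin until its own release at minute 15. It runs from minute 15 to 15 + 10 = minute 25.
After plate making (finishes minute 25, plus 30-minute gap → minute 55), the print run can start at minute 55 and finishes at minute 65.
Trimming needs all of the print run (finishes minute 65, plus 25-minute gap → minute 90); plate making (finishes minute 25). That puts its earliest start at minute 90; it finishes at 90 + 55 = minute 145.

Working backward from the deadline:
Boxing has no dependents, so it just needs to finish by minute 214. Starting by 214 − 25 = minute 189 achieves that.
Since boxing (must start by minute 189) depends on it, trimming must finish by minute 189. Backing off its 55-minute duration gives a latest start of minute 134.
So trimming can start as early as minute 90 and as late as minute 134, giving 134 − 90 = 44 minutes of slack.

44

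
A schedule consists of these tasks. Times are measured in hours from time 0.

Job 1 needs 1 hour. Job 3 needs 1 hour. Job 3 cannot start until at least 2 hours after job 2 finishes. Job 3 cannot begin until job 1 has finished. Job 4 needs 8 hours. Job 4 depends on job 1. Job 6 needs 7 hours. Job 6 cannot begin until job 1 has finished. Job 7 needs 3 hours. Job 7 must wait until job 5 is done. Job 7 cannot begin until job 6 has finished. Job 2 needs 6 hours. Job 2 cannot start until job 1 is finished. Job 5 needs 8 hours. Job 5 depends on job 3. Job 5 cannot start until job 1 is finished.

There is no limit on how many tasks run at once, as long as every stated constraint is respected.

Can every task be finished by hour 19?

No

Job 1 has no prerequisites, so it starts at hour 0 and finishes at hour 1.
Job 6 cannot begin until job 1 (finishes hour 1). It runs from hour 1 to 1 + 7 = hour 8.
Job 4 waits on job 1 (finishes hour 1), so it starts at hour 1 and finishes at 1 + 8 = hour 9.
After job 1 (finishes hour 1), job 2 can start at hour 1 and finishes at hour 7.
Job 3 has to wait for job 2 (finishes hour 7, plus 2-hour gap → hour 9); job 1 (finishes hour 1). The latest of these is hour 9, so job 3 runs hour 9 to 9 + 1 = hour 10.
Job 5 has to wait for job 3 (finishes hour 10); job 1 (finishes hour 1). The latest of these is hour 10, so job 5 runs hour 10 to 10 + 8 = hour 18.
Job 7 cannot start until job 5 (finishes hour 18); job 6 (finishes hour 8). The controlling bound is hour 18, so job 7 finishes at 18 + 3 = hour 21.
The earliest everything can be done is hour 21, which is after the deadline of 19, so it is not possible.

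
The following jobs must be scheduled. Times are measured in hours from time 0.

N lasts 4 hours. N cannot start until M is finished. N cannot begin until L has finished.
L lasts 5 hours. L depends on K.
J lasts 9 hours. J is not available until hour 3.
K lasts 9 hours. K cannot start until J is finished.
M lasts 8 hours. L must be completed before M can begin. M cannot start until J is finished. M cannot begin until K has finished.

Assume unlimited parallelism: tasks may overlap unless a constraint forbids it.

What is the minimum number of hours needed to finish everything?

After its own release at hour 3, J can start at hour 3 and finishes at hour 12.
After J (finishes hour 12), K can start at hour 12 and finishes at hour 21.
L cannot begin until K (finishes hour 21). It runs from hour 21 to 21 + 5 = hour 26.
M needs all of L (finishes hour 26); J (finishes hour 12); K (finishes hour 21). That puts its earliest start at hour 26; it finishes at 26 + 8 = hour 34.
For N: M (finishes hour 34); L (finishes hour 26). Taking the maximum gives a start of hour 34, and it finishes at 34 + 4 = hour 38.
All tasks are finished once the last one completes. Finish times: J at 12, K at 21, L at 26, M at 34, N at 38. The latest is hour 38.

38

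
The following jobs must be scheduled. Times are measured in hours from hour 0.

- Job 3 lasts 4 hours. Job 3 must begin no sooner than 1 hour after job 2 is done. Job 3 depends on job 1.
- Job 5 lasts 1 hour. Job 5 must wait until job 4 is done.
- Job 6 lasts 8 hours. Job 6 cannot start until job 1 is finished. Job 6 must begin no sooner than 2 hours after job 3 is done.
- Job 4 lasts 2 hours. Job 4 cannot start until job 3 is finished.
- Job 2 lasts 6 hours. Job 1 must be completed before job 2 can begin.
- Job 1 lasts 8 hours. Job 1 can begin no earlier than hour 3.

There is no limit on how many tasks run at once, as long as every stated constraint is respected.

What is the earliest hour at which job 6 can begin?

24

After its own release at hour 3, job 1 can start at hour 3 and finishes at hour 11.
After job 1 (finishes hour 11), job 2 can start at hour 11 and finishes at hour 17.
For job 3: job 2 (finishes hour 17, plus 1-hour gap → hour 18); job 1 (finishes hour 11). Taking the maximum gives a start of hour 18, and it finishes at 18 + 4 = hour 22.
Job 6 waits on job 1 (finishes hour 11); job 3 (finishes hour 22, plus 2-hour gap → hour 24). The latest of these is hour 24, which is the earliest job 6 can start.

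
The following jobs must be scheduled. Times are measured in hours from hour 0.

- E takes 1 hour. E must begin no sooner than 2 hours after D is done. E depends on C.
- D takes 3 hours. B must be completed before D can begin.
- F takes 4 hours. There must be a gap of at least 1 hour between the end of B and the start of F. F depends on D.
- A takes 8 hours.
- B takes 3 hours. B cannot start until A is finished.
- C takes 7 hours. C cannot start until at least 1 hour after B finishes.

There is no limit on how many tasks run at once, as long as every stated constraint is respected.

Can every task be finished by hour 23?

Yes

Nothing blocks A, so it runs from hour 0 to hour 8.
B cannot begin until A (finishes hour 8). It runs from hour 8 to 8 + 3 = hour 11.
D waits on B (finishes hour 11), so it starts at hour 11 and finishes at 11 + 3 = hour 14.
F cannot start until B (finishes hour 11, plus 1-hour gap → hour 12); D (finishes hour 14). The controlling bound is hour 14, so F finishes at 14 + 4 = hour 18.
C waits on B (finishes hour 11, plus 1-hour gap → hour 12), so it starts at hour 12 and finishes at 12 + 7 = hour 19.
E has to wait for D (finishes hour 14, plus 2-hour gap → hour 16); C (finishes hour 19). The latest of these is hour 19, so E runs hour 19 to 19 + 1 = hour 20.
Every task is finished by hour 20, which is no later than the deadline of 23, so the schedule is feasible.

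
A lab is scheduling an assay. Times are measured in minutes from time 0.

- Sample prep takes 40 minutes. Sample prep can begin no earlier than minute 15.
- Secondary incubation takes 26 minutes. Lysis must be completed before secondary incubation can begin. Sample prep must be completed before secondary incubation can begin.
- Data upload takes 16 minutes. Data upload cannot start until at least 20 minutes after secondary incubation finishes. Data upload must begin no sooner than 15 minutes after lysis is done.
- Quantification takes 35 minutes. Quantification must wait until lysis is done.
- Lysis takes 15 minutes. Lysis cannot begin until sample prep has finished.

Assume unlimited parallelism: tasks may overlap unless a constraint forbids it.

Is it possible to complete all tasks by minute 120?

No

After its own release at minute 15, sample prep can start at minute 15 and finishes at minute 55.
Lysis cannot begin until sample prep (finishes minute 55). It runs from minute 55 to 55 + 15 = minute 70.
Quantification waits on lysis (finishes minute 70), so it starts at minute 70 and finishes at 70 + 35 = minute 105.
For secondary incubation: lysis (finishes minute 70); sample prep (finishes minute 55). Taking the maximum gives a start of minute 70, and it finishes at 70 + 26 = minute 96.
For data upload: secondary incubation (finishes minute 96, plus 20-minute gap → minute 116); lysis (finishes minute 70, plus 15-minute gap → minute 85). Taking the maximum gives a start of minute 116, and it finishes at 116 + 16 = minute 132.
The earliest everything can be done is minute 132, which is after the deadline of 120, so it is not possible.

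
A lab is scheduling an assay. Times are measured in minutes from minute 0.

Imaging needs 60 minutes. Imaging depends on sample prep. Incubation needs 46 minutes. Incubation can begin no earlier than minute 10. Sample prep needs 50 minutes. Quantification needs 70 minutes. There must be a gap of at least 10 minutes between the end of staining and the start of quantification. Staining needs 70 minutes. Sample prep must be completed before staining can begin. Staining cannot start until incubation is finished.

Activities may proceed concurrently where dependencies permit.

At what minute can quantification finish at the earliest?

Incubation cannot begin until its own release at minute 10. It runs from minute 10 to 10 + 46 = minute 56.
Sample prep can start immediately at minute 0; it finishes at minute 50.
Staining cannot start until sample prep (finishes minute 50); incubation (finishes minute 56). The controlling bound is minute 56, so staining finishes at 56 + 70 = minute 126.
After staining (finishes minute 126, plus 10-minute gap → minute 136), quantification can start at minute 136 and finishes at minute 206.

206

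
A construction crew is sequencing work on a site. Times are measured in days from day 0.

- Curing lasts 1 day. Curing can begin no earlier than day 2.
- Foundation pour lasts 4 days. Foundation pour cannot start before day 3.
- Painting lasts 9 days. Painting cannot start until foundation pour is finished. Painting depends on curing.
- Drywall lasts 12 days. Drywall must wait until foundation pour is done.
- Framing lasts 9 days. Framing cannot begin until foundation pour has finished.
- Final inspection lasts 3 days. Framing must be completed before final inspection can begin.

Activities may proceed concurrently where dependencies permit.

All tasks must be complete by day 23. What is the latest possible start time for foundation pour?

7

Nothing follows final inspection; the deadline of day 23 is its only limit. It must start by 23 − 3 = day 20.
Framing must finish before final inspection (must start by day 20). With a 9-day duration, framing must start by 20 − 9 = day 11.
Drywall must finish by day 23; it takes 12 days, so it must start by 23 − 12 = day 11.
To finish by day 23, painting (duration 9) must start no later than day 14.
Foundation pour has several dependents: framing (must start by day 11); drywall (must start by day 11); painting (must start by day 14). The earliest of those limits is day 11, so foundation pour must start by 11 − 4 = day 7.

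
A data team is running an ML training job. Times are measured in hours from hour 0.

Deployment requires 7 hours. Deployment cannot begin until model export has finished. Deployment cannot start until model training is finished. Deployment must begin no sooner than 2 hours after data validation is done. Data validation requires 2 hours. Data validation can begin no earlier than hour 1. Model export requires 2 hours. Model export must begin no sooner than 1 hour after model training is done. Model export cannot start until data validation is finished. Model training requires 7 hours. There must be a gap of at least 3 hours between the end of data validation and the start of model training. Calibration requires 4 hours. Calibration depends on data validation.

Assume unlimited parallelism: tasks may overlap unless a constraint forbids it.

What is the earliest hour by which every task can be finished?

23

Data validation cannot begin until its own release at hour 1. It runs from hour 1 to 1 + 2 = hour 3.
Calibration cannot begin until data validation (finishes hour 3). It runs from hour 3 to 3 + 4 = hour 7.
Model training waits on data validation (finishes hour 3, plus 3-hour gap → hour 6), so it starts at hour 6 and finishes at 6 + 7 = hour 13.
Model export needs all of model training (finishes hour 13, plus 1-hour gap → hour 14); data validation (finishes hour 3). That puts its earliest start at hour 14; it finishes at 14 + 2 = hour 16.
For deployment: model export (finishes hour 16); model training (finishes hour 13); data validation (finishes hour 3, plus 2-hour gap → hour 5). Taking the maximum gives a start of hour 16, and it finishes at 16 + 7 = hour 23.
All tasks are finished once the last one completes. Finish times: Data validation at 3, Model training at 13, Calibration at 7, Model export at 16, Deployment at 23. The latest is hour 23.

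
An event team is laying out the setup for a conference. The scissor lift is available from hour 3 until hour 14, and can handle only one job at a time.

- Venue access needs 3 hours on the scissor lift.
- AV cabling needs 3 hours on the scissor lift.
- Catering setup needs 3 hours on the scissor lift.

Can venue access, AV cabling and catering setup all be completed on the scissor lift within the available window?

Yes

The scissor lift window is 14 − 3 = 11 hours.
Running back to back, the jobs need 3 + 3 + 3 = 9 hours on the scissor lift.
Since 9 ≤ 11, they fit within the window.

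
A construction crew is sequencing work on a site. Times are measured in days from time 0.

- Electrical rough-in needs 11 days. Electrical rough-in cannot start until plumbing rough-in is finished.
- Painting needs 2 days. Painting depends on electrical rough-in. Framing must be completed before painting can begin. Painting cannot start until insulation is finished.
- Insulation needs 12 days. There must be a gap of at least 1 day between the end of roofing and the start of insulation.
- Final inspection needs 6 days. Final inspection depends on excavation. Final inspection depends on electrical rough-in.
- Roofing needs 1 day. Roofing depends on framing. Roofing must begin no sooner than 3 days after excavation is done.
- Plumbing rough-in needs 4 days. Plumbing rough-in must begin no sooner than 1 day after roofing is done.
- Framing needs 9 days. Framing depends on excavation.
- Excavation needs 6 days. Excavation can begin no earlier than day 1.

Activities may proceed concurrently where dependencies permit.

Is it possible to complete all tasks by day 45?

After its own release at day 1, excavation can start at day 1 and finishes at day 7.
Framing waits on excavation (finishes day 7), so it starts at day 7 and finishes at 7 + 9 = day 16.
For roofing: framing (finishes day 16); excavation (finishes day 7, plus 3-day gap → day 10). Taking the maximum gives a start of day 16, and it finishes at 16 + 1 = day 17.
Insulation cannot begin until roofing (finishes day 17, plus 1-day gap → day 18). It runs from day 18 to 18 + 12 = day 30.
After roofing (finishes day 17, plus 1-day gap → day 18), plumbing rough-in can start at day 18 and finishes at day 22.
Electrical rough-in waits on plumbing rough-in (finishes day 22), so it starts at day 22 and finishes at 22 + 11 = day 33.
Final inspection needs all of excavation (finishes day 7); electrical rough-in (finishes day 33). That puts its earliest start at day 33; it finishes at 33 + 6 = day 39.
Painting cannot start until electrical rough-in (finishes day 33); framing (finishes day 16); insulation (finishes day 30). The controlling bound is day 33, so painting finishes at 33 + 2 = day 35.
Every task is finished by day 39, which is no later than the deadline of 45, so the schedule is feasible.

Yes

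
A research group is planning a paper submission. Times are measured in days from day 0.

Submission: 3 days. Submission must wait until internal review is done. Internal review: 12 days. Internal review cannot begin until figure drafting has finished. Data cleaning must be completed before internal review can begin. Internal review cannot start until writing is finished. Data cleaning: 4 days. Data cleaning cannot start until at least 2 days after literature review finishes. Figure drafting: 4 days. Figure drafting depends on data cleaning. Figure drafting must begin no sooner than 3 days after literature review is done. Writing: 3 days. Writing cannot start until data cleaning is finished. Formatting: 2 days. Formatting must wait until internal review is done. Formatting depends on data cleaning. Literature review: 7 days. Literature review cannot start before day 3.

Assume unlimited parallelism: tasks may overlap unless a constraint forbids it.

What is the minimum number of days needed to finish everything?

35

Literature review cannot begin until its own release at day 3. It runs from day 3 to 3 + 7 = day 10.
Data cleaning cannot begin until literature review (finishes day 10, plus 2-day gap → day 12). It runs from day 12 to 12 + 4 = day 16.
After data cleaning (finishes day 16), writing can start at day 16 and finishes at day 19.
Figure drafting needs all of data cleaning (finishes day 16); literature review (finishes day 10, plus 3-day gap → day 13). That puts its earliest start at day 16; it finishes at 16 + 4 = day 20.
Internal review cannot start until figure drafting (finishes day 20); data cleaning (finishes day 16); writing (finishes day 19). The controlling bound is day 20, so internal review finishes at 20 + 12 = day 32.
Submission cannot begin until internal review (finishes day 32). It runs from day 32 to 32 + 3 = day 35.
Formatting has to wait for internal review (finishes day 32); data cleaning (finishes day 16). The latest of these is day 32, so formatting runs day 32 to 32 + 2 = day 34.
All tasks are finished once the last one completes. Finish times: Literature review at 10, Data cleaning at 16, Figure drafting at 20, Writing at 19, Internal review at 32, Formatting at 34, Submission at 35. The latest is day 35.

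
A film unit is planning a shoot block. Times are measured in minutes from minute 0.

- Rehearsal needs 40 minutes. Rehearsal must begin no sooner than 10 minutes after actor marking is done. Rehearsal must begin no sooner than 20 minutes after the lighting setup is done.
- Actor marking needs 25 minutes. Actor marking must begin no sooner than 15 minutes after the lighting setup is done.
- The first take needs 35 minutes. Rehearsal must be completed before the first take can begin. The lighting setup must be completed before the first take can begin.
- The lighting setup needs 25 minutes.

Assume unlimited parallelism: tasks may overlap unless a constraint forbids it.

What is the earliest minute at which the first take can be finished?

150

Nothing blocks the lighting setup, so it runs from minute 0 to minute 25.
Actor marking cannot begin until the lighting setup (finishes minute 25, plus 15-minute gap → minute 40). It runs from minute 40 to 40 + 25 = minute 65.
Rehearsal cannot start until actor marking (finishes minute 65, plus 10-minute gap → minute 75); the lighting setup (finishes minute 25, plus 20-minute gap → minute 45). The controlling bound is minute 75, so rehearsal finishes at 75 + 40 = minute 115.
The first take has to wait for rehearsal (finishes minute 115); the lighting setup (finishes minute 25). The latest of these is minute 115, so the first take runs minute 115 to 115 + 35 = minute 150.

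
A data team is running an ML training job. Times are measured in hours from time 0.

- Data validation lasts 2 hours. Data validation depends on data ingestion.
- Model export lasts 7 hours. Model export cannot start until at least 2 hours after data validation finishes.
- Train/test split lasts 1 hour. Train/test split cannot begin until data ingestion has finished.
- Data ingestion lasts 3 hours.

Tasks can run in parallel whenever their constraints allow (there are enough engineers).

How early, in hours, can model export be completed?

14

Nothing blocks data ingestion, so it runs from hour 0 to hour 3.
Data validation waits on data ingestion (finishes hour 3), so it starts at hour 3 and finishes at 3 + 2 = hour 5.
After data validation (finishes hour 5, plus 2-hour gap → hour 7), model export can start at hour 7 and finishes at hour 14.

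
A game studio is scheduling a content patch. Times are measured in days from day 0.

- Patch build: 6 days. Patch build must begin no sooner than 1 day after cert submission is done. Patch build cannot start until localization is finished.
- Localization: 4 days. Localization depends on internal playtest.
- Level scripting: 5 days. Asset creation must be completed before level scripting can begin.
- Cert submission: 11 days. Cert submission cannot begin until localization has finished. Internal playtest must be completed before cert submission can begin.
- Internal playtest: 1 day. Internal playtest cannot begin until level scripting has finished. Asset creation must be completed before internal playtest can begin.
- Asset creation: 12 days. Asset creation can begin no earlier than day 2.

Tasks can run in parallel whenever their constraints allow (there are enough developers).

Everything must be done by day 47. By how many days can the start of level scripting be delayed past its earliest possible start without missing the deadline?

Asset creation cannot begin until its own release at day 2. It runs from day 2 to 2 + 12 = day 14.
Level scripting waits on asset creation (finishes day 14), so it starts at day 14 and finishes at 14 + 5 = day 19.

Working backward from the deadline:
Patch build has no dependents, so it just needs to finish by day 47. Starting by 47 − 6 = day 41 achieves that.
Cert submission must finish before patch build (must start by day 41, minus 1-day gap → day 40). With an 11-day duration, cert submission must start by 40 − 11 = day 29.
Localization must finish in time for cert submission (must start by day 29); patch build (must start by day 41). The tightest is day 29, so localization must start by 29 − 4 = day 25.
For internal playtest: localization (must start by day 25); cert submission (must start by day 29). The most restrictive is day 25; with a 1-day duration, internal playtest must start by day 24.
Level scripting feeds into internal playtest (must start by day 24); so level scripting must finish by day 24 and therefore start by day 19.
So level scripting can start as early as day 14 and as late as day 19, giving 19 − 14 = 5 days of slack.

5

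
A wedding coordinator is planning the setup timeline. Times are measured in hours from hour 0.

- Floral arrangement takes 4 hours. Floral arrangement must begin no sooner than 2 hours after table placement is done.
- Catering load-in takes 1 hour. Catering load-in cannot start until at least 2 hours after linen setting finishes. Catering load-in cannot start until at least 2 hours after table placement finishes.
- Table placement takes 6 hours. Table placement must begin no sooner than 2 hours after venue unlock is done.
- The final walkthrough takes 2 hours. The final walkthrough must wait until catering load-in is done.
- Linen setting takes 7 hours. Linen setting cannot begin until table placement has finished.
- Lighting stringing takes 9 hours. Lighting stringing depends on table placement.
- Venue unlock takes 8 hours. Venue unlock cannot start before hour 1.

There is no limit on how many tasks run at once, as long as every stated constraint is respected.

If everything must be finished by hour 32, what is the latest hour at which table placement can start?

14

The final walkthrough has no dependents, so it just needs to finish by hour 32. Starting by 32 − 2 = hour 30 achieves that.
Since the final walkthrough (must start by hour 30) depends on it, catering load-in must finish by hour 30. Backing off its 1-hour duration gives a latest start of hour 29.
Since catering load-in (must start by hour 29, minus 2-hour gap → hour 27) depends on it, linen setting must finish by hour 27. Backing off its 7-hour duration gives a latest start of hour 20.
Floral arrangement must finish by hour 32; it takes 4 hours, so it must start by 32 − 4 = hour 28.
Nothing follows lighting stringing; the deadline of hour 32 is its only limit. It must start by 32 − 9 = hour 23.
Table placement has several dependents: linen setting (must start by hour 20); floral arrangement (must start by hour 28, minus 2-hour gap → hour 26); lighting stringing (must start by hour 23); catering load-in (must start by hour 29, minus 2-hour gap → hour 27). The earliest of those limits is hour 20, so table placement must start by 20 − 6 = hour 14.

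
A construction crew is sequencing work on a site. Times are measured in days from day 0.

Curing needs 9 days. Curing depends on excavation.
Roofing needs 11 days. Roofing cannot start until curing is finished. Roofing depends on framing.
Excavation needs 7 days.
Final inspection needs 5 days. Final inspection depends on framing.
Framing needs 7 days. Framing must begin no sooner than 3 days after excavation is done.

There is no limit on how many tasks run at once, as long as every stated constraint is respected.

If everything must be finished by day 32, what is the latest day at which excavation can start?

4

To finish by day 32, roofing (duration 11) must start no later than day 21.
Curing has to be done before roofing (must start by day 21). That means finishing by day 21, i.e. starting by 21 − 9 = day 12.
Final inspection must finish by day 32; it takes 5 days, so it must start by 32 − 5 = day 27.
Framing must finish in time for roofing (must start by day 21); final inspection (must start by day 27). The tightest is day 21, so framing must start by 21 − 7 = day 14.
For excavation: curing (must start by day 12); framing (must start by day 14, minus 3-day gap → day 11). The most restrictive is day 11; with a 7-day duration, excavation must start by day 4.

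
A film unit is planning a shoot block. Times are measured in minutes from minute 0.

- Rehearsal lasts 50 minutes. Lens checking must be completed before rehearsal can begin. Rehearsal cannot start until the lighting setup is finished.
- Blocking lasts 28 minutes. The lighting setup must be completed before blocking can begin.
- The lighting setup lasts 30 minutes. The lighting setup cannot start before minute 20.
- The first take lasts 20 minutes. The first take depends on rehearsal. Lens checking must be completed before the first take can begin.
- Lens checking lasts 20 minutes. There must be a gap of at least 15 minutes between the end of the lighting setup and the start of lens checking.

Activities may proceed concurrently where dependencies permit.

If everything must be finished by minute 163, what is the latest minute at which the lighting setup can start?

The first take must finish by minute 163; it takes 20 minutes, so it must start by 163 − 20 = minute 143.
Rehearsal must finish before the first take (must start by minute 143). With a 50-minute duration, rehearsal must start by 143 − 50 = minute 93.
For lens checking: rehearsal (must start by minute 93); the first take (must start by minute 143). The most restrictive is minute 93; with a 20-minute duration, lens checking must start by minute 73.
Nothing follows blocking; the deadline of minute 163 is its only limit. It must start by 163 − 28 = minute 135.
For the lighting setup: lens checking (must start by minute 73, minus 15-minute gap → minute 58); blocking (must start by minute 135); rehearsal (must start by minute 93). The most restrictive is minute 58; with a 30-minute duration, the lighting setup must start by minute 28.

28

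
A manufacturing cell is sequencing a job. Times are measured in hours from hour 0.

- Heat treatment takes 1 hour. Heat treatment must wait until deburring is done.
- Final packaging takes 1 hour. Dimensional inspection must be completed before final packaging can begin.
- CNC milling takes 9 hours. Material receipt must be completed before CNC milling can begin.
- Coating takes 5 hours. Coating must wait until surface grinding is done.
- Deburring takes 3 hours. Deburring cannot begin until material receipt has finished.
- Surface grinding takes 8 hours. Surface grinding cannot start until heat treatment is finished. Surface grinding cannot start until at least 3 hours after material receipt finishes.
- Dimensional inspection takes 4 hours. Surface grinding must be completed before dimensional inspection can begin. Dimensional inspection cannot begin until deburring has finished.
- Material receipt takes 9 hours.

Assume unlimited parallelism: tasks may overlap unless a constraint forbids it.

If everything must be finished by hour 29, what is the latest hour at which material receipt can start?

3

Nothing follows final packaging; the deadline of hour 29 is its only limit. It must start by 29 − 1 = hour 28.
Dimensional inspection must finish before final packaging (must start by hour 28). With a 4-hour duration, dimensional inspection must start by 28 − 4 = hour 24.
To finish by hour 29, coating (duration 5) must start no later than hour 24.
For surface grinding: dimensional inspection (must start by hour 24); coating (must start by hour 24). The most restrictive is hour 24; with an 8-hour duration, surface grinding must start by hour 16.
Heat treatment feeds into surface grinding (must start by hour 16); so heat treatment must finish by hour 16 and therefore start by hour 15.
Deburring has several dependents: heat treatment (must start by hour 15); dimensional inspection (must start by hour 24). The earliest of those limits is hour 15, so deburring must start by 15 − 3 = hour 12.
To finish by hour 29, CNC milling (duration 9) must start no later than hour 20.
Material receipt has several dependents: deburring (must start by hour 12); CNC milling (must start by hour 20); surface grinding (must start by hour 16, minus 3-hour gap → hour 13). The earliest of those limits is hour 12, so material receipt must start by 12 − 9 = hour 3.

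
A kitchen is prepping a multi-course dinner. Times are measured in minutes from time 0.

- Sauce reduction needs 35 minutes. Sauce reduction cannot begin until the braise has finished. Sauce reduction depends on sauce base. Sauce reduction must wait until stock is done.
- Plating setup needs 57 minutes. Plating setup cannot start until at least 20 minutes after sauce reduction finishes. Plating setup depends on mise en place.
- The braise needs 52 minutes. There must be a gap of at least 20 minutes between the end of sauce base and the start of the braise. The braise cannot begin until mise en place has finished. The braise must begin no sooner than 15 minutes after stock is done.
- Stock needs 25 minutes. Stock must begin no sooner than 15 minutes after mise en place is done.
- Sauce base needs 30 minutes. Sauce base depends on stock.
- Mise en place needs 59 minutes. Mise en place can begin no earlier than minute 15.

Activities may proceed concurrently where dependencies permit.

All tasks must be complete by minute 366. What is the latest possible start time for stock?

127

Plating setup must finish by minute 366; it takes 57 minutes, so it must start by 366 − 57 = minute 309.
Since plating setup (must start by minute 309, minus 20-minute gap → minute 289) depends on it, sauce reduction must finish by minute 289. Backing off its 35-minute duration gives a latest start of minute 254.
The braise must finish before sauce reduction (must start by minute 254). With a 52-minute duration, the braise must start by 254 − 52 = minute 202.
Sauce base feeds the braise (must start by minute 202, minus 20-minute gap → minute 182); sauce reduction (must start by minute 254). Taking the minimum, sauce base must finish by minute 182 and start by 182 − 30 = minute 152.
Stock feeds sauce base (must start by minute 152); the braise (must start by minute 202, minus 15-minute gap → minute 187); sauce reduction (must start by minute 254). Taking the minimum, stock must finish by minute 152 and start by 152 − 25 = minute 127.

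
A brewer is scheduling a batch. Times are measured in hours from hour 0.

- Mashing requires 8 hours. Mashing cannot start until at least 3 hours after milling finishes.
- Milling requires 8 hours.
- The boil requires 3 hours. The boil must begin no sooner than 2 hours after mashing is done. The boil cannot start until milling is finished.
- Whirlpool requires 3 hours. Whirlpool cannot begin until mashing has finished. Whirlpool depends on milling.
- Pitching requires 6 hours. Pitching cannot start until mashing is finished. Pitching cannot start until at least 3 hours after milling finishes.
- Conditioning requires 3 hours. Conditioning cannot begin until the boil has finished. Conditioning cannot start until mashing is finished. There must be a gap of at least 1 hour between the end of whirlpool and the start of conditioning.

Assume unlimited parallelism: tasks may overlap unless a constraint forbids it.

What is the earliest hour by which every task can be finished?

27

Milling can start immediately at hour 0; it finishes at hour 8.
After milling (finishes hour 8, plus 3-hour gap → hour 11), mashing can start at hour 11 and finishes at hour 19.
Pitching cannot start until mashing (finishes hour 19); milling (finishes hour 8, plus 3-hour gap → hour 11). The controlling bound is hour 19, so pitching finishes at 19 + 6 = hour 25.
Whirlpool cannot start until mashing (finishes hour 19); milling (finishes hour 8). The controlling bound is hour 19, so whirlpool finishes at 19 + 3 = hour 22.
The boil cannot start until mashing (finishes hour 19, plus 2-hour gap → hour 21); milling (finishes hour 8). The controlling bound is hour 21, so the boil finishes at 21 + 3 = hour 24.
Conditioning needs all of the boil (finishes hour 24); mashing (finishes hour 19); whirlpool (finishes hour 22, plus 1-hour gap → hour 23). That puts its earliest start at hour 24; it finishes at 24 + 3 = hour 27.
All tasks are finished once the last one completes. Finish times: Milling at 8, Mashing at 19, The boil at 24, Whirlpool at 22, Pitching at 25, Conditioning at 27. The latest is hour 27.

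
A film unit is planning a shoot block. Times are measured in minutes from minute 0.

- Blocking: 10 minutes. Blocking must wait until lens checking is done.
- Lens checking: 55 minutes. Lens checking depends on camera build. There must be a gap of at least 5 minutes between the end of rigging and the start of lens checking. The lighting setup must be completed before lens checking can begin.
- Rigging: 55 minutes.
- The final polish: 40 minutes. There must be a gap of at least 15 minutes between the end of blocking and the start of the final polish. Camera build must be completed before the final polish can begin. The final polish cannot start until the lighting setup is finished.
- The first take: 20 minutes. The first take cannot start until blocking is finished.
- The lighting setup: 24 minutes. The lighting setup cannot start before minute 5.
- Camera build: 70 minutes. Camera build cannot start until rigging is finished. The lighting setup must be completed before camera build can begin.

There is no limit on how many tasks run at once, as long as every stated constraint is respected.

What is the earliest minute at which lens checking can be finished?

The lighting setup waits on its own release at minute 5, so it starts at minute 5 and finishes at 5 + 24 = minute 29.
Nothing blocks rigging, so it runs from minute 0 to minute 55.
Camera build needs all of rigging (finishes minute 55); the lighting setup (finishes minute 29). That puts its earliest start at minute 55; it finishes at 55 + 70 = minute 125.
Lens checking cannot start until camera build (finishes minute 125); rigging (finishes minute 55, plus 5-minute gap → minute 60); the lighting setup (finishes minute 29). The controlling bound is minute 125, so lens checking finishes at 125 + 55 = minute 180.

180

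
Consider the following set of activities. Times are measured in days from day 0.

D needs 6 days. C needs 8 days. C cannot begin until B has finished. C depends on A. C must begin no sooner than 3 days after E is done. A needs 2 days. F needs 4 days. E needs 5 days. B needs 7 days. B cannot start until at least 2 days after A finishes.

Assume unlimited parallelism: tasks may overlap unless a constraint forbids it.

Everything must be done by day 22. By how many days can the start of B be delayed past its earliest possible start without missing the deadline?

Nothing blocks A, so it runs from day 0 to day 2.
B cannot begin until A (finishes day 2, plus 2-day gap → day 4). It runs from day 4 to 4 + 7 = day 11.

Working backward from the deadline:
C must finish by day 22; it takes 8 days, so it must start by 22 − 8 = day 14.
B feeds into C (must start by day 14); so B must finish by day 14 and therefore start by day 7.
So B can start as early as day 4 and as late as day 7, giving 7 − 4 = 3 days of slack.

3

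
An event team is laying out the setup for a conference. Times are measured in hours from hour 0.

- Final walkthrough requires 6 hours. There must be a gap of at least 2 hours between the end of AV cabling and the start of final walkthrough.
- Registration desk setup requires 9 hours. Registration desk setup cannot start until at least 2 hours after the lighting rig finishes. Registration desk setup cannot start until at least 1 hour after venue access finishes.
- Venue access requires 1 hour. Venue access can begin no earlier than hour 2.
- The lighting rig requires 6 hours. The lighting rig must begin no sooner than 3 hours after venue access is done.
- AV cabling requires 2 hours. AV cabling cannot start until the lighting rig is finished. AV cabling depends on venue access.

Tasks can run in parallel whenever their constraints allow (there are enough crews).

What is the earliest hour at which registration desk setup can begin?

Venue access waits on its own release at hour 2, so it starts at hour 2 and finishes at 2 + 1 = hour 3.
The lighting rig cannot begin until venue access (finishes hour 3, plus 3-hour gap → hour 6). It runs from hour 6 to 6 + 6 = hour 12.
Registration desk setup waits on the lighting rig (finishes hour 12, plus 2-hour gap → hour 14); venue access (finishes hour 3, plus 1-hour gap → hour 4). The latest of these is hour 14, which is the earliest registration desk setup can start.

14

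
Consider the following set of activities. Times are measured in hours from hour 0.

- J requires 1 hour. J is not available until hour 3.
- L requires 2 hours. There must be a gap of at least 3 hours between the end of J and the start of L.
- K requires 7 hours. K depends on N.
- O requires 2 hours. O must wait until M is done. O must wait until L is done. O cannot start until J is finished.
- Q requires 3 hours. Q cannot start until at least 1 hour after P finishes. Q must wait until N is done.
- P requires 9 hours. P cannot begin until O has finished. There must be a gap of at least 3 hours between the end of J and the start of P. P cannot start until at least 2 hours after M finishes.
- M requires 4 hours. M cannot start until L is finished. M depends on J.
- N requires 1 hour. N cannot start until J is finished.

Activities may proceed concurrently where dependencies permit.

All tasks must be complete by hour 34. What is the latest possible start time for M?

Q has no dependents, so it just needs to finish by hour 34. Starting by 34 − 3 = hour 31 achieves that.
P feeds into Q (must start by hour 31, minus 1-hour gap → hour 30); so P must finish by hour 30 and therefore start by hour 21.
O must finish before P (must start by hour 21). With a 2-hour duration, O must start by 21 − 2 = hour 19.
For M: O (must start by hour 19); P (must start by hour 21, minus 2-hour gap → hour 19). The most restrictive is hour 19; with a 4-hour duration, M must start by hour 15.

15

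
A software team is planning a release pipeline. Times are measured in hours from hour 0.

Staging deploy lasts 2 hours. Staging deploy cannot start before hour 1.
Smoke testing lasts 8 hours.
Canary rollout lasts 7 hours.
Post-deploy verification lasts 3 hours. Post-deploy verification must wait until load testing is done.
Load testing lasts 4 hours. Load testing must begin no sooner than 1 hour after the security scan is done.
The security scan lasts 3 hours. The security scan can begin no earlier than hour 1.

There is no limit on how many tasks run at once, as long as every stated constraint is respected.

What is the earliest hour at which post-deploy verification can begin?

9

The security scan waits on its own release at hour 1, so it starts at hour 1 and finishes at 1 + 3 = hour 4.
After the security scan (finishes hour 4, plus 1-hour gap → hour 5), load testing can start at hour 5 and finishes at hour 9.
Post-deploy verification waits on load testing (finishes hour 9), so the earliest it can start is hour 9.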